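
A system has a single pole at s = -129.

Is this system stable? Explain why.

Pole at s = -129 is in the left half-plane. Stable.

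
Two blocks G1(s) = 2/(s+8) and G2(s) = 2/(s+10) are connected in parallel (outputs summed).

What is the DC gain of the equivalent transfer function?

Parallel: G_eq = G1 + G2. DC gain = G1(0) + G2(0) = 2/8 + 2/10 = 0.25 + 0.2 = 0.45.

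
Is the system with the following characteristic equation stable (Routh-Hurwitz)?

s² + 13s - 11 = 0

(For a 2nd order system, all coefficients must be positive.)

Coefficients: 1, 13, -11. c=-11 not positive, so system is unstable.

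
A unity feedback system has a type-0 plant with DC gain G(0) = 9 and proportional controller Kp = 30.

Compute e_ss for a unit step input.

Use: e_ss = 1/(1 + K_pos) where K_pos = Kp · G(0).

K_pos = Kp · G(0) = 30 × 9 = 270. e_ss = 1/(1 + 270) = 0.0037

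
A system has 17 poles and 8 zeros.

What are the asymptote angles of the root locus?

n - m = 17 - 8 = 9. Angles: θk = (2k + 1)·180°/9 = 20°, 60°, 100°, 140°, 180°, 220°, 260°, 300°, 340°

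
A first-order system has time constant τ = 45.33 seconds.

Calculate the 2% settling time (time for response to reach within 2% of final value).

For first-order system, 2% settling time ≈ 4τ = 4 × 45.33 = 181.32 s.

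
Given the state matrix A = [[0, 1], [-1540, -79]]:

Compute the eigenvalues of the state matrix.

det(A - λI) = λ² - (-79)λ + 1540 = (λ - (-44))(λ - (-35)). Eigenvalues: -44, -35.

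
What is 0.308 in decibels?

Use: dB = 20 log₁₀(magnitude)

dB = 20 log₁₀(0.308) = -10.2 dB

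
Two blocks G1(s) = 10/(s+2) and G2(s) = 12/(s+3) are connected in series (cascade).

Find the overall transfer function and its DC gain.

Series: multiply transfer functions. G_eq = 10/(s+2) × 12/(s+3) = 120/((s+2)(s+3)). DC gain = 120/(2×3) = 20.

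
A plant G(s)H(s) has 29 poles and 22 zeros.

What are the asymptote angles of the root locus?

n - m = 29 - 22 = 7. Angles: θk = (2k + 1)·180°/7 = 25.71°, 77.14°, 128.57°, 180°, 231.43°, 282.86°, 334.29°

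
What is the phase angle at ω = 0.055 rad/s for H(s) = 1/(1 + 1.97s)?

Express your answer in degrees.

Phase = -arctan(ωτ) = -arctan(0.055 × 1.97) = -6.2°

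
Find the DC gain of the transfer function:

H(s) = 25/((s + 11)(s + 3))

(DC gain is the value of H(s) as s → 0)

DC gain = H(0) = 25/(11 × 3) = 25/33 = 0.7576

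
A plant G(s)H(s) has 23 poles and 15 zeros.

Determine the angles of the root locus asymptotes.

n - m = 23 - 15 = 8. Angles: θk = (2k + 1)·180°/8 = 22.5°, 67.5°, 112.5°, 157.5°, 202.5°, 247.5°, 292.5°, 337.5°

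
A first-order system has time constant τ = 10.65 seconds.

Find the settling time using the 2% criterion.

For first-order system, 2% settling time ≈ 4τ = 4 × 10.65 = 42.6 s.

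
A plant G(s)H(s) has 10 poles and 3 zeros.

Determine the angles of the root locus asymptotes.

n - m = 10 - 3 = 7. Angles: θk = (2k + 1)·180°/7 = 25.71°, 77.14°, 128.57°, 180°, 231.43°, 282.86°, 334.29°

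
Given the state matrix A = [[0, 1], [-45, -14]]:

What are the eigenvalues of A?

det(A - λI) = λ² - (-14)λ + 45 = (λ - (-9))(λ - (-5)). Eigenvalues: -9, -5.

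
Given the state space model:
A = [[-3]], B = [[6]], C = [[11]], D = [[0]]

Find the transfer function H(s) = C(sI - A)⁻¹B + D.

(sI - A)⁻¹ = 1/(s + 3). H(s) = 11 × 6/(s + 3) + 0 = 66/(s + 3).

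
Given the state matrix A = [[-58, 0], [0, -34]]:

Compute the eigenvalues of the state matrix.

For diagonal matrix, eigenvalues are diagonal entries: λ₁ = -58, λ₂ = -34.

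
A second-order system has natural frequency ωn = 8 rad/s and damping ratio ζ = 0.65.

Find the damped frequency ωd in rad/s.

ωd = ωn√(1 - ζ²) = 8√(1 - 0.65²) = 6.08 rad/s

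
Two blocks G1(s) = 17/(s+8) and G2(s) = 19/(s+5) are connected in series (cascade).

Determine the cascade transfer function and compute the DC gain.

Series: multiply transfer functions. G_eq = 17/(s+8) × 19/(s+5) = 323/((s+8)(s+5)). DC gain = 323/(8×5) = 8.075.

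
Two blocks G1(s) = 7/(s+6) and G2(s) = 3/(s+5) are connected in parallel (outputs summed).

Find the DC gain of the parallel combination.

Parallel: G_eq = G1 + G2. DC gain = G1(0) + G2(0) = 7/6 + 3/5 = 1.1667 + 0.6 = 1.7667.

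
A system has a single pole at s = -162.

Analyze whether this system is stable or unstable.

Pole at s = -162 is in the left half-plane. Stable.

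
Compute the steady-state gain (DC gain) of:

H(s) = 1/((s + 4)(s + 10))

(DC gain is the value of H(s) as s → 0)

DC gain = H(0) = 1/(4 × 10) = 1/40 = 0.025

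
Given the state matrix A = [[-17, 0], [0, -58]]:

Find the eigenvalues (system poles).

For diagonal matrix, eigenvalues are diagonal entries: λ₁ = -17, λ₂ = -58.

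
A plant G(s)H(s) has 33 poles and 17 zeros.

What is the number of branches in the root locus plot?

Root locus has n branches where n = number of poles = 33.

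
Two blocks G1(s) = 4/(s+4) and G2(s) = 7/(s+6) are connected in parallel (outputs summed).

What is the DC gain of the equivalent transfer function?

Parallel: G_eq = G1 + G2. DC gain = G1(0) + G2(0) = 4/4 + 7/6 = 1 + 1.1667 = 2.1667.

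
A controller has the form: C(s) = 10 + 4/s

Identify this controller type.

This is a Proportional-Integral (PI) controller.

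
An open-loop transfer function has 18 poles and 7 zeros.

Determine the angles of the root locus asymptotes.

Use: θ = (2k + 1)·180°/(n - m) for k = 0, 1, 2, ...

n - m = 18 - 7 = 11. Angles: θk = (2k + 1)·180°/11 = 16.36°, 49.09°, 81.82°, 114.55°, 147.27°, 180°, 212.73°, 245.45°, 278.18°, 310.91°, 343.64°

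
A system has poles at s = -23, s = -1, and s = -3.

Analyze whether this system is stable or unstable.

All poles are in the left half-plane. System is stable.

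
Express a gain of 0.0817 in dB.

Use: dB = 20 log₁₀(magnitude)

dB = 20 log₁₀(0.0817) = -21.8 dB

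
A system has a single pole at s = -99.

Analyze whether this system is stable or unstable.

Pole at s = -99 is in the left half-plane. Stable.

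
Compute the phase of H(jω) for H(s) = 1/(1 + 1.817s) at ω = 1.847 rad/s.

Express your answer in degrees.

Phase = -arctan(ωτ) = -arctan(1.847 × 1.817) = -73.4°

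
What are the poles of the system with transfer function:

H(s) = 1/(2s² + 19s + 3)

Discriminant = 19² - 4×2×3 = 361 - 24 = 337 > 0, so two distinct real poles. Using quadratic formula: s = (-19 ± √337)/(2×2) = (-19 ± √337)/4, with √337 ≈ 18.3576. s₁ ≈ -0.1606, s₂ ≈ -9.3394. Poles: s₁ = -0.1606, s₂ = -9.3394.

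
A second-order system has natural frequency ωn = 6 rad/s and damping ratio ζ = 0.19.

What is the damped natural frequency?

ωd = ωn√(1 - ζ²) = 6√(1 - 0.19²) = 5.89 rad/s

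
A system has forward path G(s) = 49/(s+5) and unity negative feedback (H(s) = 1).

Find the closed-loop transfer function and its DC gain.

T(s) = G/(1+GH) = [49/(s+5)] / [1 + 49/(s+5)] = 49/(s+5+49) = 49/(s+54). DC gain = 49/54 = 0.9074.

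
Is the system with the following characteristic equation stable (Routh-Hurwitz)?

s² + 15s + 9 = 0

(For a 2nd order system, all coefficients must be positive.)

Coefficients: 1, 15, 9. All positive, so system is stable.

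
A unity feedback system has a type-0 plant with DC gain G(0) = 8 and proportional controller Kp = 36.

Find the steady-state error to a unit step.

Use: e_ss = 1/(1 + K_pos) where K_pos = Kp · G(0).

K_pos = Kp · G(0) = 36 × 8 = 288. e_ss = 1/(1 + 288) = 0.0035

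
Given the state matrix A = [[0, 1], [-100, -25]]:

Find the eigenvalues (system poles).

det(A - λI) = λ² - (-25)λ + 100 = (λ - (-5))(λ - (-20)). Eigenvalues: -5, -20.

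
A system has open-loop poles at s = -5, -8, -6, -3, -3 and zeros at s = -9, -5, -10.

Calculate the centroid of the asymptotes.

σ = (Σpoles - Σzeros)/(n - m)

σ = (Σpoles - Σzeros)/(n - m) = (-25 - (-24))/(5 - 3) = -1/2 = -0.5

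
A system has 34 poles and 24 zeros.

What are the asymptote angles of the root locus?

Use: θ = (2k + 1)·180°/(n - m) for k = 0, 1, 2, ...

n - m = 34 - 24 = 10. Angles: θk = (2k + 1)·180°/10 = 18°, 54°, 90°, 126°, 162°, 198°, 234°, 270°, 306°, 342°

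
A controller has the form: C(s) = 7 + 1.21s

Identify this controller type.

This is a Proportional-Derivative (PD) controller.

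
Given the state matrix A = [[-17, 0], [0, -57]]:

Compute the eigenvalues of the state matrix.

For diagonal matrix, eigenvalues are diagonal entries: λ₁ = -17, λ₂ = -57.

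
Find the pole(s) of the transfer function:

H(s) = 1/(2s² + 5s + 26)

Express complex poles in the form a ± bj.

Discriminant = 5² - 4×2×26 = 25 - 208 = -183 < 0, so the poles are a complex conjugate pair s = (-5 ± j√183)/(2×2). Real part = -5/(2×2) = -5/4 = -1.25; imaginary part = ±√183/(2×2) ≈ 3.3819. Poles: s = -1.25 ± 3.3819j.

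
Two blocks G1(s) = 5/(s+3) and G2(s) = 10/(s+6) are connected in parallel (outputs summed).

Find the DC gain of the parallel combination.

Parallel: G_eq = G1 + G2. DC gain = G1(0) + G2(0) = 5/3 + 10/6 = 1.6667 + 1.6667 = 3.3333.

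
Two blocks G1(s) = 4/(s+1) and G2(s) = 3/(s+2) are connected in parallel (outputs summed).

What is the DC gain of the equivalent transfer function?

Parallel: G_eq = G1 + G2. DC gain = G1(0) + G2(0) = 4/1 + 3/2 = 4 + 1.5 = 5.5.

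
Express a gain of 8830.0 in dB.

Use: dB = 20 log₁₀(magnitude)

dB = 20 log₁₀(8830.0) = 78.9 dB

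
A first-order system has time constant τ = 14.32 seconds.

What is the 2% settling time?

For first-order system, 2% settling time ≈ 4τ = 4 × 14.32 = 57.28 s.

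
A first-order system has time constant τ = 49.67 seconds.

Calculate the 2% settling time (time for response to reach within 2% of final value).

For first-order system, 2% settling time ≈ 4τ = 4 × 49.67 = 198.68 s.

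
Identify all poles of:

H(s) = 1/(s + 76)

Pole is where denominator = 0: s + 76 = 0, so s = -76.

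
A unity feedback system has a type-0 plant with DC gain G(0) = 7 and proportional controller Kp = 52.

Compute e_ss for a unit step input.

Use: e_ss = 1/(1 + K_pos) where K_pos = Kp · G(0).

K_pos = Kp · G(0) = 52 × 7 = 364. e_ss = 1/(1 + 364) = 0.0027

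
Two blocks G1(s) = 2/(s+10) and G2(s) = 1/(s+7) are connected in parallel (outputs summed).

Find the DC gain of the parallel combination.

Parallel: G_eq = G1 + G2. DC gain = G1(0) + G2(0) = 2/10 + 1/7 = 0.2 + 0.1429 = 0.3429.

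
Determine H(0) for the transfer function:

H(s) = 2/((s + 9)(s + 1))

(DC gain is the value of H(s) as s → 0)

DC gain = H(0) = 2/(9 × 1) = 2/9 = 0.2222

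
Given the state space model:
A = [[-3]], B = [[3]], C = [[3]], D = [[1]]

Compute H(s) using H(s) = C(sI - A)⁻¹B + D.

(sI - A)⁻¹ = 1/(s + 3). H(s) = 3×3/(s + 3) + 1 = (s + 12)/(s + 3).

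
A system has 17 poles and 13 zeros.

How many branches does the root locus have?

Root locus has n branches where n = number of poles = 17.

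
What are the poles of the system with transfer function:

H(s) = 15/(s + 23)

Pole is where denominator = 0: s + 23 = 0, so s = -23.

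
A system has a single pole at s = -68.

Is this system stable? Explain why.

Pole at s = -68 is in the left half-plane. Stable.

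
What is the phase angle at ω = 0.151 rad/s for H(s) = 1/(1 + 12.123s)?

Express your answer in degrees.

Phase = -arctan(ωτ) = -arctan(0.151 × 12.123) = -61.4°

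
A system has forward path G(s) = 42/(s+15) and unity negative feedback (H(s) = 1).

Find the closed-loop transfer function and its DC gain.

T(s) = G/(1+GH) = [42/(s+15)] / [1 + 42/(s+15)] = 42/(s+15+42) = 42/(s+57). DC gain = 42/57 = 0.7368.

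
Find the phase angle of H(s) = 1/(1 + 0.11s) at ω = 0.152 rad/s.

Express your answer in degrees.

Phase = -arctan(ωτ) = -arctan(0.152 × 0.11) = -1.0°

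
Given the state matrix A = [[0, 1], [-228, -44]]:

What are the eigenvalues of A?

det(A - λI) = λ² - (-44)λ + 228 = (λ - (-6))(λ - (-38)). Eigenvalues: -6, -38.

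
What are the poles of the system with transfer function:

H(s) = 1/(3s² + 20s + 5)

Discriminant = 20² - 4×3×5 = 400 - 60 = 340 > 0, so two distinct real poles. Using quadratic formula: s = (-20 ± √340)/(2×3) = (-20 ± √340)/6, with √340 ≈ 18.4391. s₁ ≈ -0.2602, s₂ ≈ -6.4065. Poles: s₁ = -0.2602, s₂ = -6.4065.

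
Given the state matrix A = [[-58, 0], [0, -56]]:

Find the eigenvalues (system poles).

For diagonal matrix, eigenvalues are diagonal entries: λ₁ = -58, λ₂ = -56.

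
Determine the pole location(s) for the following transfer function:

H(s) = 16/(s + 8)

Pole is where denominator = 0: s + 8 = 0, so s = -8.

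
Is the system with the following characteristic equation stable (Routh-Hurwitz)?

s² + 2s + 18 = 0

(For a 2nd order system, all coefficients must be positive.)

Coefficients: 1, 2, 18. All positive, so system is stable.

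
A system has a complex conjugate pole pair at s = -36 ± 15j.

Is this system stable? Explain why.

Real part of poles is -36 (< 0, left half-plane). Stable.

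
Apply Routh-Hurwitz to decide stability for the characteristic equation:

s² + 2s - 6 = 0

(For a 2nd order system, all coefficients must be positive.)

Coefficients: 1, 2, -6. c=-6 not positive, so system is unstable.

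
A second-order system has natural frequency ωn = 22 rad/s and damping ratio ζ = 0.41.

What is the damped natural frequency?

ωd = ωn√(1 - ζ²) = 22√(1 - 0.41²) = 20.07 rad/s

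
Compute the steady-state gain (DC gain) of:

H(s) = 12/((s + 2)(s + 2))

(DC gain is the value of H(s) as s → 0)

DC gain = H(0) = 12/(2 × 2) = 12/4 = 3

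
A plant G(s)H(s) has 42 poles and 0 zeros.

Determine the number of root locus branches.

Root locus has n branches where n = number of poles = 42.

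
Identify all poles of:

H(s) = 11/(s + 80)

Pole is where denominator = 0: s + 80 = 0, so s = -80.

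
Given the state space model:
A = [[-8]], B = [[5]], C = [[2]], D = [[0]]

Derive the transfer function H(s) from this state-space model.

(sI - A)⁻¹ = 1/(s + 8). H(s) = 2 × 5/(s + 8) + 0 = 10/(s + 8).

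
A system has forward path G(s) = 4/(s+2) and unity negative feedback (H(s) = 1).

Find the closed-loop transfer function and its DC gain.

T(s) = G/(1+GH) = [4/(s+2)] / [1 + 4/(s+2)] = 4/(s+2+4) = 4/(s+6). DC gain = 4/6 = 0.6667.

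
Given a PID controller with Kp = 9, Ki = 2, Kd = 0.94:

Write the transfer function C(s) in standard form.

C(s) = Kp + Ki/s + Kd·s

Substituting values: C(s) = 9 + 2/s + 0.94s = (0.94s² + 9s + 2)/s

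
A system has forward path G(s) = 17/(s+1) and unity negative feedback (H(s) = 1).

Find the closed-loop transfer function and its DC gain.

T(s) = G/(1+GH) = [17/(s+1)] / [1 + 17/(s+1)] = 17/(s+1+17) = 17/(s+18). DC gain = 17/18 = 0.9444.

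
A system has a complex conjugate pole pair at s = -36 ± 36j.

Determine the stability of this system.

Real part of poles is -36 (< 0, left half-plane). Stable.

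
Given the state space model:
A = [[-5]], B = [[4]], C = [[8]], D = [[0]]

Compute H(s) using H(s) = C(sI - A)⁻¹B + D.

(sI - A)⁻¹ = 1/(s + 5). H(s) = 8 × 4/(s + 5) + 0 = 32/(s + 5).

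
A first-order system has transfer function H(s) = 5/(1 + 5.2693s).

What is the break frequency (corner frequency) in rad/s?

Corner frequency = 1/τ = 1/5.2693 = 0.19 rad/s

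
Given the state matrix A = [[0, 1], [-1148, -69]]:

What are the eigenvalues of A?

det(A - λI) = λ² - (-69)λ + 1148 = (λ - (-28))(λ - (-41)). Eigenvalues: -28, -41.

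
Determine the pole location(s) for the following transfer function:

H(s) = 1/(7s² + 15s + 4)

Discriminant = 15² - 4×7×4 = 225 - 112 = 113 > 0, so two distinct real poles. Using quadratic formula: s = (-15 ± √113)/(2×7) = (-15 ± √113)/14, with √113 ≈ 10.6301. s₁ ≈ -0.3121, s₂ ≈ -1.8307. Poles: s₁ = -0.3121, s₂ = -1.8307.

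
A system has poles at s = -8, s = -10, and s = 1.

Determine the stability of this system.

Pole(s) at s = 1 are not in the left half-plane. System is unstable.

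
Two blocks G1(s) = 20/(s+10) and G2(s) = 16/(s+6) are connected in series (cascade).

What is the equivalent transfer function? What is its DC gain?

Series: multiply transfer functions. G_eq = 20/(s+10) × 16/(s+6) = 320/((s+10)(s+6)). DC gain = 320/(10×6) = 5.3333.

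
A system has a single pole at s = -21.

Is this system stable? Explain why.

Pole at s = -21 is in the left half-plane. Stable.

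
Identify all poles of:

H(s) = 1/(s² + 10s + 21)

Discriminant = 10² - 4×1×21 = 100 - 84 = 16 > 0, so two distinct real poles. Using quadratic formula: s = (-10 ± √16)/(2×1) = (-10 ± √16)/2, with √16 = 4. s₁ = -6/2 = -3, s₂ = -14/2 = -7. Poles: s₁ = -3, s₂ = -7.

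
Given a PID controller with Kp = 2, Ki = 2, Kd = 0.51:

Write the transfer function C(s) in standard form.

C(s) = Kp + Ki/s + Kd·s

Substituting values: C(s) = 2 + 2/s + 0.51s = (0.51s² + 2s + 2)/s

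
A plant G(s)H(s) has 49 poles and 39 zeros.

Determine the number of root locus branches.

Root locus has n branches where n = number of poles = 49.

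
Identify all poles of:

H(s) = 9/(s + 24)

Pole is where denominator = 0: s + 24 = 0, so s = -24.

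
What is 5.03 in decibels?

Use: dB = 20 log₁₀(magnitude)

dB = 20 log₁₀(5.03) = 14.0 dB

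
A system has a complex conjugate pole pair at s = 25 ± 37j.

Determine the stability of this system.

Real part of poles is 25 (> 0, right half-plane). Unstable.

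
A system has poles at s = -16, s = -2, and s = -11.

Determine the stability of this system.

All poles are in the left half-plane. System is stable.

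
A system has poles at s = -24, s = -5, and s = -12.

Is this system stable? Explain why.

All poles are in the left half-plane. System is stable.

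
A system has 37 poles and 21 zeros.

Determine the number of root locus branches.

Root locus has n branches where n = number of poles = 37.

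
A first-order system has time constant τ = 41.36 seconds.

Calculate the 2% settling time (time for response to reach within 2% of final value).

For first-order system, 2% settling time ≈ 4τ = 4 × 41.36 = 165.44 s.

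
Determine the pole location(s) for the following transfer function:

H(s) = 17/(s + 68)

Pole is where denominator = 0: s + 68 = 0, so s = -68.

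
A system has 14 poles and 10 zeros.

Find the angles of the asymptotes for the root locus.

n - m = 14 - 10 = 4. Angles: θk = (2k + 1)·180°/4 = 45°, 135°, 225°, 315°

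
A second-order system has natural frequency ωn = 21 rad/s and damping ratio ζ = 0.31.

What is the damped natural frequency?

ωd = ωn√(1 - ζ²) = 21√(1 - 0.31²) = 19.97 rad/s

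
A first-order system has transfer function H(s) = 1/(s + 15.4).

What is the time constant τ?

For H(s) = 1/(s + 1/τ), the pole is at -1/τ = -15.4, so τ = 1/15.4 = 0.0649 s.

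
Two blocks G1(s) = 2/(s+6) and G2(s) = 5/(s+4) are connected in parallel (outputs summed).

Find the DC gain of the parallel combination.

Parallel: G_eq = G1 + G2. DC gain = G1(0) + G2(0) = 2/6 + 5/4 = 0.3333 + 1.25 = 1.5833.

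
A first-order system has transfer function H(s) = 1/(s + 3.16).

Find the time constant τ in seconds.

For H(s) = 1/(s + 1/τ), the pole is at -1/τ = -3.16, so τ = 1/3.16 = 0.3165 s.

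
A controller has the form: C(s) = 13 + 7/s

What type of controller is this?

This is a Proportional-Integral (PI) controller.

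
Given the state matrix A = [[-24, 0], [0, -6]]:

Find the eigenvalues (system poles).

For diagonal matrix, eigenvalues are diagonal entries: λ₁ = -24, λ₂ = -6.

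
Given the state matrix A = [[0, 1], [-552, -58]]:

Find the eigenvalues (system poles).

det(A - λI) = λ² - (-58)λ + 552 = (λ - (-12))(λ - (-46)). Eigenvalues: -12, -46.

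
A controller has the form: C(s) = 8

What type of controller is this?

This is a Proportional (P) controller.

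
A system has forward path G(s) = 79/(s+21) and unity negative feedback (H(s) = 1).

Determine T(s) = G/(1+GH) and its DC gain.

T(s) = G/(1+GH) = [79/(s+21)] / [1 + 79/(s+21)] = 79/(s+21+79) = 79/(s+100). DC gain = 79/100 = 0.79.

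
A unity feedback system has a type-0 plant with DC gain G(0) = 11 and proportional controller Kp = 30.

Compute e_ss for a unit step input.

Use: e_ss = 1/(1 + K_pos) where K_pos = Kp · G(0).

K_pos = Kp · G(0) = 30 × 11 = 330. e_ss = 1/(1 + 330) = 0.0030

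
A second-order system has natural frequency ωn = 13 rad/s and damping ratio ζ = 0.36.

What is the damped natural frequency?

ωd = ωn√(1 - ζ²) = 13√(1 - 0.36²) = 12.13 rad/s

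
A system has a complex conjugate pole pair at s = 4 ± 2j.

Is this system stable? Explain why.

Real part of poles is 4 (> 0, right half-plane). Unstable.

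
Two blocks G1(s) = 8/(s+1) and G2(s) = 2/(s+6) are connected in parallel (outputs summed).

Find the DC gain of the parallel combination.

Parallel: G_eq = G1 + G2. DC gain = G1(0) + G2(0) = 8/1 + 2/6 = 8 + 0.3333 = 8.3333.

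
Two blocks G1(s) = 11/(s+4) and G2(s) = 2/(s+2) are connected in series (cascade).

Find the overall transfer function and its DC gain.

Series: multiply transfer functions. G_eq = 11/(s+4) × 2/(s+2) = 22/((s+4)(s+2)). DC gain = 22/(4×2) = 2.75.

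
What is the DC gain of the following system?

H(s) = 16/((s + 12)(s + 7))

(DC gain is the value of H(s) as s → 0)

DC gain = H(0) = 16/(12 × 7) = 16/84 = 0.1905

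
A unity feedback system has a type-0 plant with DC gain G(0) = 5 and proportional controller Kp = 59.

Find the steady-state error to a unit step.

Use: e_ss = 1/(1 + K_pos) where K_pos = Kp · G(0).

K_pos = Kp · G(0) = 59 × 5 = 295. e_ss = 1/(1 + 295) = 0.0034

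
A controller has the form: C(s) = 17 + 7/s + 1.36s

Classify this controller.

This is a Proportional-Integral-Derivative (PID) controller.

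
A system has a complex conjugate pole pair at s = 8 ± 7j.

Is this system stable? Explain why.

Real part of poles is 8 (> 0, right half-plane). Unstable.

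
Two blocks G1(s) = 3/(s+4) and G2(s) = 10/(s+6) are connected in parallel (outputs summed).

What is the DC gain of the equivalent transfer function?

Parallel: G_eq = G1 + G2. DC gain = G1(0) + G2(0) = 3/4 + 10/6 = 0.75 + 1.6667 = 2.4167.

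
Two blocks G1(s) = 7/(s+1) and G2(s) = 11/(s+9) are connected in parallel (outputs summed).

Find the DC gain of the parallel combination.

Parallel: G_eq = G1 + G2. DC gain = G1(0) + G2(0) = 7/1 + 11/9 = 7 + 1.2222 = 8.2222.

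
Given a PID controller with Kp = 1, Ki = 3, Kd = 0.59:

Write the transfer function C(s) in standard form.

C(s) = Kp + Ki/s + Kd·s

Substituting values: C(s) = 1 + 3/s + 0.59s = (0.59s² + s + 3)/s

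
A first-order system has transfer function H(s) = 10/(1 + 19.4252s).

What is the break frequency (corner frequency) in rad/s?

Corner frequency = 1/τ = 1/19.4252 = 0.051 rad/s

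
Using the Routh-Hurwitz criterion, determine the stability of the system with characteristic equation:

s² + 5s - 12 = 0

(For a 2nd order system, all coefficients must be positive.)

Coefficients: 1, 5, -12. c=-12 not positive, so system is unstable.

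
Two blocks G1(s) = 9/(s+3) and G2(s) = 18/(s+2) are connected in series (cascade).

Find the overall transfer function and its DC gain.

Series: multiply transfer functions. G_eq = 9/(s+3) × 18/(s+2) = 162/((s+3)(s+2)). DC gain = 162/(3×2) = 27.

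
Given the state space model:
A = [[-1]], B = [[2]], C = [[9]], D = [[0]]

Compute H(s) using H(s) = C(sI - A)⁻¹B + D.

(sI - A)⁻¹ = 1/(s + 1). H(s) = 9 × 2/(s + 1) + 0 = 18/(s + 1).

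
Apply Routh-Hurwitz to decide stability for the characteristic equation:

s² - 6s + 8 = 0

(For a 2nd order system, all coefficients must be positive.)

Coefficients: 1, -6, 8. b=-6 not positive, so system is unstable.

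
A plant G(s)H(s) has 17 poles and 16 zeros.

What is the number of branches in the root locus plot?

Root locus has n branches where n = number of poles = 17.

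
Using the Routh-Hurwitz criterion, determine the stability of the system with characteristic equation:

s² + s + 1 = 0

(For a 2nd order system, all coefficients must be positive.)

Coefficients: 1, 1, 1. All positive, so system is stable.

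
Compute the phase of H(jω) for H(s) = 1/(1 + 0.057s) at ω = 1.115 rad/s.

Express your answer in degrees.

Phase = -arctan(ωτ) = -arctan(1.115 × 0.057) = -3.6°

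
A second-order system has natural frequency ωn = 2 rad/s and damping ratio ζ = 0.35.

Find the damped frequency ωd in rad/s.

ωd = ωn√(1 - ζ²) = 2√(1 - 0.35²) = 1.87 rad/s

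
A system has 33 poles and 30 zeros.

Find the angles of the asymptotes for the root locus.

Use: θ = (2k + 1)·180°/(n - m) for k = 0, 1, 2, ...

n - m = 33 - 30 = 3. Angles: θk = (2k + 1)·180°/3 = 60°, 180°, 300°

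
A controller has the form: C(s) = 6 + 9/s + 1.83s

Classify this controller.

This is a Proportional-Integral-Derivative (PID) controller.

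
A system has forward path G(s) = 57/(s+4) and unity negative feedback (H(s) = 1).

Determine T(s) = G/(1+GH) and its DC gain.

T(s) = G/(1+GH) = [57/(s+4)] / [1 + 57/(s+4)] = 57/(s+4+57) = 57/(s+61). DC gain = 57/61 = 0.9344.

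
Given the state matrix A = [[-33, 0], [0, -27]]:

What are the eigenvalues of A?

For diagonal matrix, eigenvalues are diagonal entries: λ₁ = -33, λ₂ = -27.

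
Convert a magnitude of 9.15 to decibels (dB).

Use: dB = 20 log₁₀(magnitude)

dB = 20 log₁₀(9.15) = 19.2 dB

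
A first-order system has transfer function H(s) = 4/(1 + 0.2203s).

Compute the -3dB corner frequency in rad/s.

Corner frequency = 1/τ = 1/0.2203 = 4.539 rad/s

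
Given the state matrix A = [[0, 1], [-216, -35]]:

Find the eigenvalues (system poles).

det(A - λI) = λ² - (-35)λ + 216 = (λ - (-27))(λ - (-8)). Eigenvalues: -27, -8.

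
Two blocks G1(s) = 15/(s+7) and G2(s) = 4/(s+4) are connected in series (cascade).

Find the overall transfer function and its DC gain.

Series: multiply transfer functions. G_eq = 15/(s+7) × 4/(s+4) = 60/((s+7)(s+4)). DC gain = 60/(7×4) = 2.1429.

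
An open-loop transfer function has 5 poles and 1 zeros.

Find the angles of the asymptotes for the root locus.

n - m = 5 - 1 = 4. Angles: θk = (2k + 1)·180°/4 = 45°, 135°, 225°, 315°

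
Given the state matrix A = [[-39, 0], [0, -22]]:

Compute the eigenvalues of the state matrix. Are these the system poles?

For diagonal matrix, eigenvalues are diagonal entries: λ₁ = -39, λ₂ = -22. Eigenvalues of A = system poles.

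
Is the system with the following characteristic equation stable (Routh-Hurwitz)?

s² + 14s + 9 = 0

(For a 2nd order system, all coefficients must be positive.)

Coefficients: 1, 14, 9. All positive, so system is stable.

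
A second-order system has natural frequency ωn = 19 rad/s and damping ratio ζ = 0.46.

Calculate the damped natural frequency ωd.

ωd = ωn√(1 - ζ²) = 19√(1 - 0.46²) = 16.87 rad/s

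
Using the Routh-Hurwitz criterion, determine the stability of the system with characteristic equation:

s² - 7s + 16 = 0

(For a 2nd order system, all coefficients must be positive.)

Coefficients: 1, -7, 16. b=-7 not positive, so system is unstable.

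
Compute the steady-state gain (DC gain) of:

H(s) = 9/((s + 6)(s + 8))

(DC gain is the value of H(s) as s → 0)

DC gain = H(0) = 9/(6 × 8) = 9/48 = 0.1875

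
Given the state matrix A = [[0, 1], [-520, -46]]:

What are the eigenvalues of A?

det(A - λI) = λ² - (-46)λ + 520 = (λ - (-20))(λ - (-26)). Eigenvalues: -20, -26.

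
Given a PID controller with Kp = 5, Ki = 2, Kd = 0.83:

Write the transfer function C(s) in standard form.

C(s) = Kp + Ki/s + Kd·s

Substituting values: C(s) = 5 + 2/s + 0.83s = (0.83s² + 5s + 2)/s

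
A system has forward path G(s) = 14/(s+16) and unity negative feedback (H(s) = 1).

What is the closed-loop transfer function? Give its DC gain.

T(s) = G/(1+GH) = [14/(s+16)] / [1 + 14/(s+16)] = 14/(s+16+14) = 14/(s+30). DC gain = 14/30 = 0.4667.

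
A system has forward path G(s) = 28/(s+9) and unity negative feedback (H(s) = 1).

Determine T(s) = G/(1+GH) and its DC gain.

T(s) = G/(1+GH) = [28/(s+9)] / [1 + 28/(s+9)] = 28/(s+9+28) = 28/(s+37). DC gain = 28/37 = 0.7568.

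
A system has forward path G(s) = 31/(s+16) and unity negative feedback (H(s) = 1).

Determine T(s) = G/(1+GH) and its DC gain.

T(s) = G/(1+GH) = [31/(s+16)] / [1 + 31/(s+16)] = 31/(s+16+31) = 31/(s+47). DC gain = 31/47 = 0.6596.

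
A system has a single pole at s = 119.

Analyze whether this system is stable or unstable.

Pole at s = 119 is in the right half-plane. Unstable.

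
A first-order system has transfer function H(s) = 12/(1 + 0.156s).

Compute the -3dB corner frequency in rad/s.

Corner frequency = 1/τ = 1/0.156 = 6.41 rad/s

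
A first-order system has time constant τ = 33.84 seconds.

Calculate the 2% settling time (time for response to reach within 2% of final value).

For first-order system, 2% settling time ≈ 4τ = 4 × 33.84 = 135.36 s.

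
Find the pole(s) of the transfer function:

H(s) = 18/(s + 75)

Pole is where denominator = 0: s + 75 = 0, so s = -75.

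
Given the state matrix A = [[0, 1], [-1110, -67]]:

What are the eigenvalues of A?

det(A - λI) = λ² - (-67)λ + 1110 = (λ - (-30))(λ - (-37)). Eigenvalues: -30, -37.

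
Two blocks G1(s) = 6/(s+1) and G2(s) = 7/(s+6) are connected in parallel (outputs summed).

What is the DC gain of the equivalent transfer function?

Parallel: G_eq = G1 + G2. DC gain = G1(0) + G2(0) = 6/1 + 7/6 = 6 + 1.1667 = 7.1667.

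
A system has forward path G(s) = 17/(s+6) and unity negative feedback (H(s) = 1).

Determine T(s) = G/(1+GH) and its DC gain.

T(s) = G/(1+GH) = [17/(s+6)] / [1 + 17/(s+6)] = 17/(s+6+17) = 17/(s+23). DC gain = 17/23 = 0.7391.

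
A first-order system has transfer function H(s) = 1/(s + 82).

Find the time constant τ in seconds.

For H(s) = 1/(s + 1/τ), the pole is at -1/τ = -82, so τ = 1/82 = 0.0122 s.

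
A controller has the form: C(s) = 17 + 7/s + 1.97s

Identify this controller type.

This is a Proportional-Integral-Derivative (PID) controller.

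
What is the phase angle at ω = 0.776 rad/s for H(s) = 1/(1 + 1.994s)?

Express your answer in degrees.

Phase = -arctan(ωτ) = -arctan(0.776 × 1.994) = -57.1°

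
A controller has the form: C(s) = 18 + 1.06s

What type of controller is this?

This is a Proportional-Derivative (PD) controller.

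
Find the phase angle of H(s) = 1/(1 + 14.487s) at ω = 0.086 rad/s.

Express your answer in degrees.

Phase = -arctan(ωτ) = -arctan(0.086 × 14.487) = -51.2°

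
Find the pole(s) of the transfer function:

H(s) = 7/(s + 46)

Pole is where denominator = 0: s + 46 = 0, so s = -46.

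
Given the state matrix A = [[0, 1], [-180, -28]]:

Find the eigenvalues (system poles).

det(A - λI) = λ² - (-28)λ + 180 = (λ - (-10))(λ - (-18)). Eigenvalues: -10, -18.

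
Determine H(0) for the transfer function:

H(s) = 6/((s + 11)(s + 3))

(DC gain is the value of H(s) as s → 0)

DC gain = H(0) = 6/(11 × 3) = 6/33 = 0.1818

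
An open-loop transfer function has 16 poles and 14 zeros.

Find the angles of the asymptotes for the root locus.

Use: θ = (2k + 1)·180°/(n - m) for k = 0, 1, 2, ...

n - m = 16 - 14 = 2. Angles: θk = (2k + 1)·180°/2 = 90°, 270°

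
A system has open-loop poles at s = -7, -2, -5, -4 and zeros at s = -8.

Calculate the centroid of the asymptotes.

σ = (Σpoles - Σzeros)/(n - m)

σ = (Σpoles - Σzeros)/(n - m) = (-18 - (-8))/(4 - 1) = -10/3 = -3.33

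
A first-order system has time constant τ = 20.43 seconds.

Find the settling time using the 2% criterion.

For first-order system, 2% settling time ≈ 4τ = 4 × 20.43 = 81.72 s.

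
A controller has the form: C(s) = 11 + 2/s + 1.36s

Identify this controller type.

This is a Proportional-Integral-Derivative (PID) controller.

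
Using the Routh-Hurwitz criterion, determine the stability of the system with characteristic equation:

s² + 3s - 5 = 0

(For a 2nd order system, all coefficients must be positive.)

Coefficients: 1, 3, -5. c=-5 not positive, so system is unstable.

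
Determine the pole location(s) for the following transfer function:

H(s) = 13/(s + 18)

Pole is where denominator = 0: s + 18 = 0, so s = -18.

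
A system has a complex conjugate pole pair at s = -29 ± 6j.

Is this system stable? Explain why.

Real part of poles is -29 (< 0, left half-plane). Stable.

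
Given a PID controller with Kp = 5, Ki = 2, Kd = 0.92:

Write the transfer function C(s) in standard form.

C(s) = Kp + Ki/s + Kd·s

Substituting values: C(s) = 5 + 2/s + 0.92s = (0.92s² + 5s + 2)/s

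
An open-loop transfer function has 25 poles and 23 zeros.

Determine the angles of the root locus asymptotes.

n - m = 25 - 23 = 2. Angles: θk = (2k + 1)·180°/2 = 90°, 270°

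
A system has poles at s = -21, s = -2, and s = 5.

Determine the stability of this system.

Pole(s) at s = 5 are not in the left half-plane. System is unstable.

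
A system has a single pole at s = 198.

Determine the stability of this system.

Pole at s = 198 is in the right half-plane. Unstable.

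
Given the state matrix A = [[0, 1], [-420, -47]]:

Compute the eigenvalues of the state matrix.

det(A - λI) = λ² - (-47)λ + 420 = (λ - (-12))(λ - (-35)). Eigenvalues: -12, -35.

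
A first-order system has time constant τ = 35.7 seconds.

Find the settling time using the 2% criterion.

For first-order system, 2% settling time ≈ 4τ = 4 × 35.7 = 142.8 s.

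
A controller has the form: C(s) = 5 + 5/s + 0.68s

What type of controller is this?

This is a Proportional-Integral-Derivative (PID) controller.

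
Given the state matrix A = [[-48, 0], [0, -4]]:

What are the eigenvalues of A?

For diagonal matrix, eigenvalues are diagonal entries: λ₁ = -48, λ₂ = -4.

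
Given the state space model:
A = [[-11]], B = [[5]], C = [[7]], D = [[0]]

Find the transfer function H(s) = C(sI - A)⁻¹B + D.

(sI - A)⁻¹ = 1/(s + 11). H(s) = 7 × 5/(s + 11) + 0 = 35/(s + 11).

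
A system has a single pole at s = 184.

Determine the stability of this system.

Pole at s = 184 is in the right half-plane. Unstable.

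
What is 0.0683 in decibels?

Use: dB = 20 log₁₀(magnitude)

dB = 20 log₁₀(0.0683) = -23.3 dB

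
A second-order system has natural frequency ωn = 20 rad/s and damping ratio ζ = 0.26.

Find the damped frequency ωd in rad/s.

ωd = ωn√(1 - ζ²) = 20√(1 - 0.26²) = 19.31 rad/s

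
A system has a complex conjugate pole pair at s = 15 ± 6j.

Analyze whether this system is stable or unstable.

Real part of poles is 15 (> 0, right half-plane). Unstable.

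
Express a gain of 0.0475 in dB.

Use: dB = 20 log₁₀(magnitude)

dB = 20 log₁₀(0.0475) = -26.5 dB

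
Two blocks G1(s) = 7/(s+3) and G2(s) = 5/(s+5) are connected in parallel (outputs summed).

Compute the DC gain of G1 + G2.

Parallel: G_eq = G1 + G2. DC gain = G1(0) + G2(0) = 7/3 + 5/5 = 2.3333 + 1 = 3.3333.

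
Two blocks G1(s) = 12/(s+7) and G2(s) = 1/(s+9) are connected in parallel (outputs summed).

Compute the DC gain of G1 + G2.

Parallel: G_eq = G1 + G2. DC gain = G1(0) + G2(0) = 12/7 + 1/9 = 1.7143 + 0.1111 = 1.8254.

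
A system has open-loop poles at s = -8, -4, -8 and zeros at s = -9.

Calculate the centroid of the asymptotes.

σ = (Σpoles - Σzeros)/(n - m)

σ = (Σpoles - Σzeros)/(n - m) = (-20 - (-9))/(3 - 1) = -11/2 = -5.5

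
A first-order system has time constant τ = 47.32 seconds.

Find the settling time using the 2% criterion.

For first-order system, 2% settling time ≈ 4τ = 4 × 47.32 = 189.28 s.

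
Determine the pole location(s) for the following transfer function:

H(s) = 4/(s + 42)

Pole is where denominator = 0: s + 42 = 0, so s = -42.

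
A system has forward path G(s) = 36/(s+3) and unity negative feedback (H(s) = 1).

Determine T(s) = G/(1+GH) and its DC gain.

T(s) = G/(1+GH) = [36/(s+3)] / [1 + 36/(s+3)] = 36/(s+3+36) = 36/(s+39). DC gain = 36/39 = 0.9231.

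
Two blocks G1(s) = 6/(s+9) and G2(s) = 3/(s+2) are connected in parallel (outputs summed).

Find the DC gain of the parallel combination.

Parallel: G_eq = G1 + G2. DC gain = G1(0) + G2(0) = 6/9 + 3/2 = 0.6667 + 1.5 = 2.1667.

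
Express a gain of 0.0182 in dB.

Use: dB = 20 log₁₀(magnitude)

dB = 20 log₁₀(0.0182) = -34.8 dB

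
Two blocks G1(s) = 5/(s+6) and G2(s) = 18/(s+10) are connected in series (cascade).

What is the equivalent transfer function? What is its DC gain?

Series: multiply transfer functions. G_eq = 5/(s+6) × 18/(s+10) = 90/((s+6)(s+10)). DC gain = 90/(6×10) = 1.5.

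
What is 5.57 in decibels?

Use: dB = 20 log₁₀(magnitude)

dB = 20 log₁₀(5.57) = 14.9 dB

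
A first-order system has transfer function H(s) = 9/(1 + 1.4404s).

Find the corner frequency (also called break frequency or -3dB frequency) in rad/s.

Corner frequency = 1/τ = 1/1.4404 = 0.694 rad/s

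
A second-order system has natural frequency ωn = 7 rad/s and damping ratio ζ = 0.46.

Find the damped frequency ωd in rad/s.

ωd = ωn√(1 - ζ²) = 7√(1 - 0.46²) = 6.22 rad/s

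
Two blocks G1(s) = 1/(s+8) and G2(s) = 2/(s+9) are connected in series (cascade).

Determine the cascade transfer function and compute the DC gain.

Series: multiply transfer functions. G_eq = 1/(s+8) × 2/(s+9) = 2/((s+8)(s+9)). DC gain = 2/(8×9) = 0.0278.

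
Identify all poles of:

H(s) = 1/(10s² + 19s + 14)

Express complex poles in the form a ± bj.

Discriminant = 19² - 4×10×14 = 361 - 560 = -199 < 0, so the poles are a complex conjugate pair s = (-19 ± j√199)/(2×10). Real part = -19/(2×10) = -19/20 = -0.95; imaginary part = ±√199/(2×10) ≈ 0.7053. Poles: s = -0.95 ± 0.7053j.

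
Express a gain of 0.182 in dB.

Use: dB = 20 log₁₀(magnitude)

dB = 20 log₁₀(0.182) = -14.8 dB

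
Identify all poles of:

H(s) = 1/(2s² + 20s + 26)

Discriminant = 20² - 4×2×26 = 400 - 208 = 192 > 0, so two distinct real poles. Using quadratic formula: s = (-20 ± √192)/(2×2) = (-20 ± √192)/4, with √192 ≈ 13.8564. s₁ ≈ -1.5359, s₂ ≈ -8.4641. Poles: s₁ = -1.5359, s₂ = -8.4641.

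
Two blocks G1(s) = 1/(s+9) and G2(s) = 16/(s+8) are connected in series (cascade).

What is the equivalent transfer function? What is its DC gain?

Series: multiply transfer functions. G_eq = 1/(s+9) × 16/(s+8) = 16/((s+9)(s+8)). DC gain = 16/(9×8) = 0.2222.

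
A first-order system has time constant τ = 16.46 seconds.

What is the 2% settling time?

For first-order system, 2% settling time ≈ 4τ = 4 × 16.46 = 65.84 s.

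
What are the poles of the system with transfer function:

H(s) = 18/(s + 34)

Pole is where denominator = 0: s + 34 = 0, so s = -34.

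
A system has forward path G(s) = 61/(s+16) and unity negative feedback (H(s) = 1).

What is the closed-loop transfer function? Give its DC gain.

T(s) = G/(1+GH) = [61/(s+16)] / [1 + 61/(s+16)] = 61/(s+16+61) = 61/(s+77). DC gain = 61/77 = 0.7922.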